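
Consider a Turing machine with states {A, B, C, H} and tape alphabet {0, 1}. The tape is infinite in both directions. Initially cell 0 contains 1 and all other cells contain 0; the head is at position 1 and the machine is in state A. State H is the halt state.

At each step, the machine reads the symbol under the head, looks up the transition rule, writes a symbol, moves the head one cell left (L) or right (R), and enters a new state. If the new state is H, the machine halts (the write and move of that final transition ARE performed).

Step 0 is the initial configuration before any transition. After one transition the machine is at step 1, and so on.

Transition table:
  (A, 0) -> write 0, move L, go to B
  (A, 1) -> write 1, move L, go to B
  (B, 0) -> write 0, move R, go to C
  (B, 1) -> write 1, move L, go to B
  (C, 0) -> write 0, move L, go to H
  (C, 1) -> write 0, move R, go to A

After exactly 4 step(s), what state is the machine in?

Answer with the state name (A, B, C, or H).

Step 1: in state A at pos 1, read 0 -> (A,0)->write 0,move L,goto B. Now: state=B, head=0, tape[-1..2]=0100 (head:  ^)
Step 2: in state B at pos 0, read 1 -> (B,1)->write 1,move L,goto B. Now: state=B, head=-1, tape[-2..2]=00100 (head:  ^)
Step 3: in state B at pos -1, read 0 -> (B,0)->write 0,move R,goto C. Now: state=C, head=0, tape[-2..2]=00100 (head:   ^)
Step 4: in state C at pos 0, read 1 -> (C,1)->write 0,move R,goto A. Now: state=A, head=1, tape[-2..2]=00000 (head:    ^)

Answer: A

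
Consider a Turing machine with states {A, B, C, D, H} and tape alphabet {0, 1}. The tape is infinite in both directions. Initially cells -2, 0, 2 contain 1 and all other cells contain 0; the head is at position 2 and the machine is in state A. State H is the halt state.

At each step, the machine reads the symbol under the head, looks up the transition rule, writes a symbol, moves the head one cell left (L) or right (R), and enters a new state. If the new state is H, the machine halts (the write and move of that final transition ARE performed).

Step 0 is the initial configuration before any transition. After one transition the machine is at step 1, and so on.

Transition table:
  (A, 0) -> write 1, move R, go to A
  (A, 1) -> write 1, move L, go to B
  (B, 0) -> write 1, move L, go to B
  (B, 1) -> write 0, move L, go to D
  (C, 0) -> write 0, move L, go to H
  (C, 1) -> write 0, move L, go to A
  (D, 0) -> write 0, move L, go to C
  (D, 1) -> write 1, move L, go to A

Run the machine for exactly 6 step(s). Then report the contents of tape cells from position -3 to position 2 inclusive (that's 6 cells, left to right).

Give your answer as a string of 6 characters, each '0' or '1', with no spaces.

Answer: 100011

Derivation:
Step 1: in state A at pos 2, read 1 -> (A,1)->write 1,move L,goto B. Now: state=B, head=1, tape[-3..3]=0101010 (head:     ^)
Step 2: in state B at pos 1, read 0 -> (B,0)->write 1,move L,goto B. Now: state=B, head=0, tape[-3..3]=0101110 (head:    ^)
Step 3: in state B at pos 0, read 1 -> (B,1)->write 0,move L,goto D. Now: state=D, head=-1, tape[-3..3]=0100110 (head:   ^)
Step 4: in state D at pos -1, read 0 -> (D,0)->write 0,move L,goto C. Now: state=C, head=-2, tape[-3..3]=0100110 (head:  ^)
Step 5: in state C at pos -2, read 1 -> (C,1)->write 0,move L,goto A. Now: state=A, head=-3, tape[-4..3]=00000110 (head:  ^)
Step 6: in state A at pos -3, read 0 -> (A,0)->write 1,move R,goto A. Now: state=A, head=-2, tape[-4..3]=01000110 (head:   ^)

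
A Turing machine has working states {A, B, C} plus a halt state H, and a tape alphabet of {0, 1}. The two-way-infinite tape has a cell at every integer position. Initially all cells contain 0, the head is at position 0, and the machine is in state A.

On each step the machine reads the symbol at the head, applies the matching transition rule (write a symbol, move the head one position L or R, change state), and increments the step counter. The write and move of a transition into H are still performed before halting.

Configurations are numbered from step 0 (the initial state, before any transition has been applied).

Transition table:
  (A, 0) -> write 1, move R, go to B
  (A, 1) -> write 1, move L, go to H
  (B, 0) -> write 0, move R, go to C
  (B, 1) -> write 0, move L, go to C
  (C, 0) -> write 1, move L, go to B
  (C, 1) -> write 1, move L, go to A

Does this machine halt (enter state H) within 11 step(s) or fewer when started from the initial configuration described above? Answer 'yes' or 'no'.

Answer: yes

Derivation:
Step 1: in state A at pos 0, read 0 -> (A,0)->write 1,move R,goto B. Now: state=B, head=1, tape[-1..2]=0100 (head:   ^)
Step 2: in state B at pos 1, read 0 -> (B,0)->write 0,move R,goto C. Now: state=C, head=2, tape[-1..3]=01000 (head:    ^)
Step 3: in state C at pos 2, read 0 -> (C,0)->write 1,move L,goto B. Now: state=B, head=1, tape[-1..3]=01010 (head:   ^)
Step 4: in state B at pos 1, read 0 -> (B,0)->write 0,move R,goto C. Now: state=C, head=2, tape[-1..3]=01010 (head:    ^)
Step 5: in state C at pos 2, read 1 -> (C,1)->write 1,move L,goto A. Now: state=A, head=1, tape[-1..3]=01010 (head:   ^)
Step 6: in state A at pos 1, read 0 -> (A,0)->write 1,move R,goto B. Now: state=B, head=2, tape[-1..3]=01110 (head:    ^)
Step 7: in state B at pos 2, read 1 -> (B,1)->write 0,move L,goto C. Now: state=C, head=1, tape[-1..3]=01100 (head:   ^)
Step 8: in state C at pos 1, read 1 -> (C,1)->write 1,move L,goto A. Now: state=A, head=0, tape[-1..3]=01100 (head:  ^)
Step 9: in state A at pos 0, read 1 -> (A,1)->write 1,move L,goto H. Now: state=H, head=-1, tape[-2..3]=001100 (head:  ^)
State H reached at step 9; 9 <= 11 -> yes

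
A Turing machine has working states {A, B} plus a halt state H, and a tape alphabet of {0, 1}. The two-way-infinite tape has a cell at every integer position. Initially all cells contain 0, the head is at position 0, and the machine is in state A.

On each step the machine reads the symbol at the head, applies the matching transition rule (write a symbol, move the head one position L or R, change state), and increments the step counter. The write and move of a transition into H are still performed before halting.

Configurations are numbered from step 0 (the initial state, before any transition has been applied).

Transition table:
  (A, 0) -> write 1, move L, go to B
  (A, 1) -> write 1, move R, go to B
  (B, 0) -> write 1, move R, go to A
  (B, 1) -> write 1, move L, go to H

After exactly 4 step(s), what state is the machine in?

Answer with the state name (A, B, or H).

Step 1: in state A at pos 0, read 0 -> (A,0)->write 1,move L,goto B. Now: state=B, head=-1, tape[-2..1]=0010 (head:  ^)
Step 2: in state B at pos -1, read 0 -> (B,0)->write 1,move R,goto A. Now: state=A, head=0, tape[-2..1]=0110 (head:   ^)
Step 3: in state A at pos 0, read 1 -> (A,1)->write 1,move R,goto B. Now: state=B, head=1, tape[-2..2]=01100 (head:    ^)
Step 4: in state B at pos 1, read 0 -> (B,0)->write 1,move R,goto A. Now: state=A, head=2, tape[-2..3]=011100 (head:     ^)

Answer: A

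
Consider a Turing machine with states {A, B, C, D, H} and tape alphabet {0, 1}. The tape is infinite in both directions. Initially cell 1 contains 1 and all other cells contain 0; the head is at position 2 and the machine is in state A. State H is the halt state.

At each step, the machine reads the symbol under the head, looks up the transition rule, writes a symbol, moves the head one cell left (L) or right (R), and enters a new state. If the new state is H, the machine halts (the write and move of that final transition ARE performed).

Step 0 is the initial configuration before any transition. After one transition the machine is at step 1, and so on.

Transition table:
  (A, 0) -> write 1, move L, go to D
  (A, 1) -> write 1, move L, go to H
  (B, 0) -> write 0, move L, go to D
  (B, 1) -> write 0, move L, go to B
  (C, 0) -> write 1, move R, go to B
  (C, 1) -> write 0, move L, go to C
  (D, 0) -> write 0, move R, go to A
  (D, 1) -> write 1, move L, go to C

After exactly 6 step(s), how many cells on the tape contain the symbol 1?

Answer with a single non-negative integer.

Answer: 1

Derivation:
Step 1: in state A at pos 2, read 0 -> (A,0)->write 1,move L,goto D. Now: state=D, head=1, tape[0..3]=0110 (head:  ^)
Step 2: in state D at pos 1, read 1 -> (D,1)->write 1,move L,goto C. Now: state=C, head=0, tape[-1..3]=00110 (head:  ^)
Step 3: in state C at pos 0, read 0 -> (C,0)->write 1,move R,goto B. Now: state=B, head=1, tape[-1..3]=01110 (head:   ^)
Step 4: in state B at pos 1, read 1 -> (B,1)->write 0,move L,goto B. Now: state=B, head=0, tape[-1..3]=01010 (head:  ^)
Step 5: in state B at pos 0, read 1 -> (B,1)->write 0,move L,goto B. Now: state=B, head=-1, tape[-2..3]=000010 (head:  ^)
Step 6: in state B at pos -1, read 0 -> (B,0)->write 0,move L,goto D. Now: state=D, head=-2, tape[-3..3]=0000010 (head:  ^)
Cells containing 1 after step 6: {2} -> 1 cell(s)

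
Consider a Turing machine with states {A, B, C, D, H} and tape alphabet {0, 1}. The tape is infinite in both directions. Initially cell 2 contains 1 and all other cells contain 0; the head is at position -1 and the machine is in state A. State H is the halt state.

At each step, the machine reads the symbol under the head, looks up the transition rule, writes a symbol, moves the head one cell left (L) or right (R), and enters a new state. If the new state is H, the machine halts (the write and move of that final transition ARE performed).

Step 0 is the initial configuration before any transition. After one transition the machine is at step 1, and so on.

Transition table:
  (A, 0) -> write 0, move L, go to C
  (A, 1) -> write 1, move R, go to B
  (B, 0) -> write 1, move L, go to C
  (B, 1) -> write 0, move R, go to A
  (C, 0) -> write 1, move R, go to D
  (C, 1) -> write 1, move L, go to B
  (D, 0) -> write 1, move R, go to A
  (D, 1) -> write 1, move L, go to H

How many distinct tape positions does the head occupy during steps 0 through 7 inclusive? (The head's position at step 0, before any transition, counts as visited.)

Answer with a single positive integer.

Answer: 3

Derivation:
Step 1: in state A at pos -1, read 0 -> (A,0)->write 0,move L,goto C. Now: state=C, head=-2, tape[-3..3]=0000010 (head:  ^)
Step 2: in state C at pos -2, read 0 -> (C,0)->write 1,move R,goto D. Now: state=D, head=-1, tape[-3..3]=0100010 (head:   ^)
Step 3: in state D at pos -1, read 0 -> (D,0)->write 1,move R,goto A. Now: state=A, head=0, tape[-3..3]=0110010 (head:    ^)
Step 4: in state A at pos 0, read 0 -> (A,0)->write 0,move L,goto C. Now: state=C, head=-1, tape[-3..3]=0110010 (head:   ^)
Step 5: in state C at pos -1, read 1 -> (C,1)->write 1,move L,goto B. Now: state=B, head=-2, tape[-3..3]=0110010 (head:  ^)
Step 6: in state B at pos -2, read 1 -> (B,1)->write 0,move R,goto A. Now: state=A, head=-1, tape[-3..3]=0010010 (head:   ^)
Step 7: in state A at pos -1, read 1 -> (A,1)->write 1,move R,goto B. Now: state=B, head=0, tape[-3..3]=0010010 (head:    ^)
Head positions at steps 0..7: starting at -1, distinct positions visited = {-2, -1, 0} -> 3 position(s)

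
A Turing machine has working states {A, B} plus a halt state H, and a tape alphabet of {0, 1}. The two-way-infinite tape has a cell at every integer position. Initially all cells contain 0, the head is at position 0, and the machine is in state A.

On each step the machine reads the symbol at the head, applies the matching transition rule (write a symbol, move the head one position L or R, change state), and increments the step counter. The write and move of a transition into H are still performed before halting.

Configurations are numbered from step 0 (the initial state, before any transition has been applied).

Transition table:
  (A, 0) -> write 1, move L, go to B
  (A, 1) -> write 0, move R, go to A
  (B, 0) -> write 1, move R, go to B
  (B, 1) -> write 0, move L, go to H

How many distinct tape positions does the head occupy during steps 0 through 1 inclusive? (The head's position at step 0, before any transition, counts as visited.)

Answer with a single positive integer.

Answer: 2

Derivation:
Step 1: in state A at pos 0, read 0 -> (A,0)->write 1,move L,goto B. Now: state=B, head=-1, tape[-2..1]=0010 (head:  ^)
Head positions at steps 0..1: starting at 0, distinct positions visited = {-1, 0} -> 2 position(s)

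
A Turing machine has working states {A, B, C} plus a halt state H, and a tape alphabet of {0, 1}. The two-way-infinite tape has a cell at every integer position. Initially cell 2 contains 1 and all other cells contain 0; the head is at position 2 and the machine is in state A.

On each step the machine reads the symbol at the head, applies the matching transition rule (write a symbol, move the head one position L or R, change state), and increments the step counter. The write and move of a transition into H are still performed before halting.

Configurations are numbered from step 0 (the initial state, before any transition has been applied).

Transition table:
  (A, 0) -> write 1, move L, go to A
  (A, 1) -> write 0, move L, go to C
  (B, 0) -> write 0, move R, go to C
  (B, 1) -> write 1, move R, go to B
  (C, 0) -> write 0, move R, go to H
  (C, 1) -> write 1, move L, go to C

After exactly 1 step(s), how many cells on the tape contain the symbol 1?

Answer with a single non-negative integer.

Answer: 0

Derivation:
Step 1: in state A at pos 2, read 1 -> (A,1)->write 0,move L,goto C. Now: state=C, head=1, tape[0..3]=0000 (head:  ^)
No cell contains 1 after step 1 -> 0 cell(s)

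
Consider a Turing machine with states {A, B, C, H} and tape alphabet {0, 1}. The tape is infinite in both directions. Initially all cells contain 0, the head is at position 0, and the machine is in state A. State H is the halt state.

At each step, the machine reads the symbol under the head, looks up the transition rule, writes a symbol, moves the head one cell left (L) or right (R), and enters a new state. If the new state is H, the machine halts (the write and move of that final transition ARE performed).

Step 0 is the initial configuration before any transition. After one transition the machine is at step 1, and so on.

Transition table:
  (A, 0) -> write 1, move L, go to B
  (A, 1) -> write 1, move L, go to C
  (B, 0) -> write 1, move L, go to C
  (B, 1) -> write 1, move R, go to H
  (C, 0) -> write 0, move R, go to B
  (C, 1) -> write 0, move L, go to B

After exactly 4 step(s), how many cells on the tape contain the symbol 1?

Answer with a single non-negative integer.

Answer: 2

Derivation:
Step 1: in state A at pos 0, read 0 -> (A,0)->write 1,move L,goto B. Now: state=B, head=-1, tape[-2..1]=0010 (head:  ^)
Step 2: in state B at pos -1, read 0 -> (B,0)->write 1,move L,goto C. Now: state=C, head=-2, tape[-3..1]=00110 (head:  ^)
Step 3: in state C at pos -2, read 0 -> (C,0)->write 0,move R,goto B. Now: state=B, head=-1, tape[-3..1]=00110 (head:   ^)
Step 4: in state B at pos -1, read 1 -> (B,1)->write 1,move R,goto H. Now: state=H, head=0, tape[-3..1]=00110 (head:    ^)
Cells containing 1 after step 4: {-1, 0} -> 2 cell(s)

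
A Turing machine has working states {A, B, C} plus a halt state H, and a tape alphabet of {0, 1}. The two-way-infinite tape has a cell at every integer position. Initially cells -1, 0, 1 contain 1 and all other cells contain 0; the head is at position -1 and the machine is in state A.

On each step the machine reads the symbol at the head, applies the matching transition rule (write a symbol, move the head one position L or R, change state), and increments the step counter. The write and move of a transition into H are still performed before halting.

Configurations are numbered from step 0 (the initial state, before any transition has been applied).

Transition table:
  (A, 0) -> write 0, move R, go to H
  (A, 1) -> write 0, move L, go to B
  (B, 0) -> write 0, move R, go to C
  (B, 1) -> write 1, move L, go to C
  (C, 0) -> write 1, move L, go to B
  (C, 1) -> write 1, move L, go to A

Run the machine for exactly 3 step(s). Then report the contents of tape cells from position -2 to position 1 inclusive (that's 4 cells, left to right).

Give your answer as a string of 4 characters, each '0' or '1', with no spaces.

Answer: 0111

Derivation:
Step 1: in state A at pos -1, read 1 -> (A,1)->write 0,move L,goto B. Now: state=B, head=-2, tape[-3..2]=000110 (head:  ^)
Step 2: in state B at pos -2, read 0 -> (B,0)->write 0,move R,goto C. Now: state=C, head=-1, tape[-3..2]=000110 (head:   ^)
Step 3: in state C at pos -1, read 0 -> (C,0)->write 1,move L,goto B. Now: state=B, head=-2, tape[-3..2]=001110 (head:  ^)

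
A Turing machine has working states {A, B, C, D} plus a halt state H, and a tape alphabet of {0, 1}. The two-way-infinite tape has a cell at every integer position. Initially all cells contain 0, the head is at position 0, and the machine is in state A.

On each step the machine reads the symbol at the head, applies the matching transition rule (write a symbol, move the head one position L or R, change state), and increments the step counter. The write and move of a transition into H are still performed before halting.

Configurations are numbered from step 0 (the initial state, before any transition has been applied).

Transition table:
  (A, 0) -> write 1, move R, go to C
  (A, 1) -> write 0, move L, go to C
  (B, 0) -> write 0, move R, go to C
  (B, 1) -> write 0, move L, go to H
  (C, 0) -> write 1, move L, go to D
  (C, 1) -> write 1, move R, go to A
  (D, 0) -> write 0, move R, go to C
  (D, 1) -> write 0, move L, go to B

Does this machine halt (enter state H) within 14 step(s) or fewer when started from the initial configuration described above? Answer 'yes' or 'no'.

Answer: yes

Derivation:
Step 1: in state A at pos 0, read 0 -> (A,0)->write 1,move R,goto C. Now: state=C, head=1, tape[-1..2]=0100 (head:   ^)
Step 2: in state C at pos 1, read 0 -> (C,0)->write 1,move L,goto D. Now: state=D, head=0, tape[-1..2]=0110 (head:  ^)
Step 3: in state D at pos 0, read 1 -> (D,1)->write 0,move L,goto B. Now: state=B, head=-1, tape[-2..2]=00010 (head:  ^)
Step 4: in state B at pos -1, read 0 -> (B,0)->write 0,move R,goto C. Now: state=C, head=0, tape[-2..2]=00010 (head:   ^)
Step 5: in state C at pos 0, read 0 -> (C,0)->write 1,move L,goto D. Now: state=D, head=-1, tape[-2..2]=00110 (head:  ^)
Step 6: in state D at pos -1, read 0 -> (D,0)->write 0,move R,goto C. Now: state=C, head=0, tape[-2..2]=00110 (head:   ^)
Step 7: in state C at pos 0, read 1 -> (C,1)->write 1,move R,goto A. Now: state=A, head=1, tape[-2..2]=00110 (head:    ^)
Step 8: in state A at pos 1, read 1 -> (A,1)->write 0,move L,goto C. Now: state=C, head=0, tape[-2..2]=00100 (head:   ^)
Step 9: in state C at pos 0, read 1 -> (C,1)->write 1,move R,goto A. Now: state=A, head=1, tape[-2..2]=00100 (head:    ^)
Step 10: in state A at pos 1, read 0 -> (A,0)->write 1,move R,goto C. Now: state=C, head=2, tape[-2..3]=001100 (head:     ^)
Step 11: in state C at pos 2, read 0 -> (C,0)->write 1,move L,goto D. Now: state=D, head=1, tape[-2..3]=001110 (head:    ^)
Step 12: in state D at pos 1, read 1 -> (D,1)->write 0,move L,goto B. Now: state=B, head=0, tape[-2..3]=001010 (head:   ^)
Step 13: in state B at pos 0, read 1 -> (B,1)->write 0,move L,goto H. Now: state=H, head=-1, tape[-2..3]=000010 (head:  ^)
State H reached at step 13; 13 <= 14 -> yes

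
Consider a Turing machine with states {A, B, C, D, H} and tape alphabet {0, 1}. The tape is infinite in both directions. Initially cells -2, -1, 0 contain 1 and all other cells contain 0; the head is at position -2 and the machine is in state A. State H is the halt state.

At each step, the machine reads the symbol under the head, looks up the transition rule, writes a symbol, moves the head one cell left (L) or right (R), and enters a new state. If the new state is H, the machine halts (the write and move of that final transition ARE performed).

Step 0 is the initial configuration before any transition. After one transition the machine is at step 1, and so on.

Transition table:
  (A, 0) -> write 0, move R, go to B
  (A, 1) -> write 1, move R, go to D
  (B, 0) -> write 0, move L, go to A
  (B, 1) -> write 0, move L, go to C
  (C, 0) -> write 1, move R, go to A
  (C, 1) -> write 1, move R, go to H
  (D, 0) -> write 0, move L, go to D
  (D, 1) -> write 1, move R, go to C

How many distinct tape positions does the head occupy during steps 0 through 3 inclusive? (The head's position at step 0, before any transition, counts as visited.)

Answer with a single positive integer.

Answer: 4

Derivation:
Step 1: in state A at pos -2, read 1 -> (A,1)->write 1,move R,goto D. Now: state=D, head=-1, tape[-3..1]=01110 (head:   ^)
Step 2: in state D at pos -1, read 1 -> (D,1)->write 1,move R,goto C. Now: state=C, head=0, tape[-3..1]=01110 (head:    ^)
Step 3: in state C at pos 0, read 1 -> (C,1)->write 1,move R,goto H. Now: state=H, head=1, tape[-3..2]=011100 (head:     ^)
Head positions at steps 0..3: starting at -2, distinct positions visited = {-2, -1, 0, 1} -> 4 position(s)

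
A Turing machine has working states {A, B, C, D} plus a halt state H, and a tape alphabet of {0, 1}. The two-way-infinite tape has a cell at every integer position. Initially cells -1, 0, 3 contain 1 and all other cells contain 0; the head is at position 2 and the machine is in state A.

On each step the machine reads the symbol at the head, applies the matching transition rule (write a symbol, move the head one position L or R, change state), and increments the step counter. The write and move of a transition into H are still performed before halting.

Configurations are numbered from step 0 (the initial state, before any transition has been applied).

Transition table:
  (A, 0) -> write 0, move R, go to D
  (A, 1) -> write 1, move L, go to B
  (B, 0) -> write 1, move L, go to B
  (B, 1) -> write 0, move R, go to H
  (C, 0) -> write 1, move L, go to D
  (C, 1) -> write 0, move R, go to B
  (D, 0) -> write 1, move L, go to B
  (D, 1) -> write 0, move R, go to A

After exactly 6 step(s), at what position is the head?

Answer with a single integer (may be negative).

Step 1: in state A at pos 2, read 0 -> (A,0)->write 0,move R,goto D. Now: state=D, head=3, tape[-2..4]=0110010 (head:      ^)
Step 2: in state D at pos 3, read 1 -> (D,1)->write 0,move R,goto A. Now: state=A, head=4, tape[-2..5]=01100000 (head:       ^)
Step 3: in state A at pos 4, read 0 -> (A,0)->write 0,move R,goto D. Now: state=D, head=5, tape[-2..6]=011000000 (head:        ^)
Step 4: in state D at pos 5, read 0 -> (D,0)->write 1,move L,goto B. Now: state=B, head=4, tape[-2..6]=011000010 (head:       ^)
Step 5: in state B at pos 4, read 0 -> (B,0)->write 1,move L,goto B. Now: state=B, head=3, tape[-2..6]=011000110 (head:      ^)
Step 6: in state B at pos 3, read 0 -> (B,0)->write 1,move L,goto B. Now: state=B, head=2, tape[-2..6]=011001110 (head:     ^)

Answer: 2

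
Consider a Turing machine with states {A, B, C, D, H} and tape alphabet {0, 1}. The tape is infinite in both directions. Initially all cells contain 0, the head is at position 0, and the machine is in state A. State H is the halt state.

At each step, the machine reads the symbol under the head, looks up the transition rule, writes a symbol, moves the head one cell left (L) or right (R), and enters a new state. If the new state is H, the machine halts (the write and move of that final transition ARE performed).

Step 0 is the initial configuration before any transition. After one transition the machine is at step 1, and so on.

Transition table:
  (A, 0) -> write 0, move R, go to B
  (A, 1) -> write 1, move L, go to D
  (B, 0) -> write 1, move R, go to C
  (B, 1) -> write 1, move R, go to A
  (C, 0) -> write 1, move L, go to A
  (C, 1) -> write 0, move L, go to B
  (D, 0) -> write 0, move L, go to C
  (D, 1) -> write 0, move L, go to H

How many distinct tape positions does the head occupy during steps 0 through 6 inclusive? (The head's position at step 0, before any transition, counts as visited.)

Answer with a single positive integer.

Answer: 5

Derivation:
Step 1: in state A at pos 0, read 0 -> (A,0)->write 0,move R,goto B. Now: state=B, head=1, tape[-1..2]=0000 (head:   ^)
Step 2: in state B at pos 1, read 0 -> (B,0)->write 1,move R,goto C. Now: state=C, head=2, tape[-1..3]=00100 (head:    ^)
Step 3: in state C at pos 2, read 0 -> (C,0)->write 1,move L,goto A. Now: state=A, head=1, tape[-1..3]=00110 (head:   ^)
Step 4: in state A at pos 1, read 1 -> (A,1)->write 1,move L,goto D. Now: state=D, head=0, tape[-1..3]=00110 (head:  ^)
Step 5: in state D at pos 0, read 0 -> (D,0)->write 0,move L,goto C. Now: state=C, head=-1, tape[-2..3]=000110 (head:  ^)
Step 6: in state C at pos -1, read 0 -> (C,0)->write 1,move L,goto A. Now: state=A, head=-2, tape[-3..3]=0010110 (head:  ^)
Head positions at steps 0..6: starting at 0, distinct positions visited = {-2, -1, 0, 1, 2} -> 5 position(s)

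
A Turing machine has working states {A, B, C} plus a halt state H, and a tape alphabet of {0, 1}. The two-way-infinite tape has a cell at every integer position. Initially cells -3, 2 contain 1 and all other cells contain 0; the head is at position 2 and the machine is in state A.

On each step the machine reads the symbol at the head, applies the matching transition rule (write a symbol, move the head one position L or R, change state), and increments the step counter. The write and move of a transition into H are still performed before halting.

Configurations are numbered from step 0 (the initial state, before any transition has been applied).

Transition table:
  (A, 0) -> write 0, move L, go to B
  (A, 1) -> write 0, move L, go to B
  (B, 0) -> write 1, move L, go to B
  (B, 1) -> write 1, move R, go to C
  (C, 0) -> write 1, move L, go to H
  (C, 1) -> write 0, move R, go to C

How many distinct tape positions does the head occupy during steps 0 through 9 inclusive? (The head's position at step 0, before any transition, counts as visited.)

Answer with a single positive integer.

Step 1: in state A at pos 2, read 1 -> (A,1)->write 0,move L,goto B. Now: state=B, head=1, tape[-4..3]=01000000 (head:      ^)
Step 2: in state B at pos 1, read 0 -> (B,0)->write 1,move L,goto B. Now: state=B, head=0, tape[-4..3]=01000100 (head:     ^)
Step 3: in state B at pos 0, read 0 -> (B,0)->write 1,move L,goto B. Now: state=B, head=-1, tape[-4..3]=01001100 (head:    ^)
Step 4: in state B at pos -1, read 0 -> (B,0)->write 1,move L,goto B. Now: state=B, head=-2, tape[-4..3]=01011100 (head:   ^)
Step 5: in state B at pos -2, read 0 -> (B,0)->write 1,move L,goto B. Now: state=B, head=-3, tape[-4..3]=01111100 (head:  ^)
Step 6: in state B at pos -3, read 1 -> (B,1)->write 1,move R,goto C. Now: state=C, head=-2, tape[-4..3]=01111100 (head:   ^)
Step 7: in state C at pos -2, read 1 -> (C,1)->write 0,move R,goto C. Now: state=C, head=-1, tape[-4..3]=01011100 (head:    ^)
Step 8: in state C at pos -1, read 1 -> (C,1)->write 0,move R,goto C. Now: state=C, head=0, tape[-4..3]=01001100 (head:     ^)
Step 9: in state C at pos 0, read 1 -> (C,1)->write 0,move R,goto C. Now: state=C, head=1, tape[-4..3]=01000100 (head:      ^)
Head positions at steps 0..9: starting at 2, distinct positions visited = {-3, -2, -1, 0, 1, 2} -> 6 position(s)

Answer: 6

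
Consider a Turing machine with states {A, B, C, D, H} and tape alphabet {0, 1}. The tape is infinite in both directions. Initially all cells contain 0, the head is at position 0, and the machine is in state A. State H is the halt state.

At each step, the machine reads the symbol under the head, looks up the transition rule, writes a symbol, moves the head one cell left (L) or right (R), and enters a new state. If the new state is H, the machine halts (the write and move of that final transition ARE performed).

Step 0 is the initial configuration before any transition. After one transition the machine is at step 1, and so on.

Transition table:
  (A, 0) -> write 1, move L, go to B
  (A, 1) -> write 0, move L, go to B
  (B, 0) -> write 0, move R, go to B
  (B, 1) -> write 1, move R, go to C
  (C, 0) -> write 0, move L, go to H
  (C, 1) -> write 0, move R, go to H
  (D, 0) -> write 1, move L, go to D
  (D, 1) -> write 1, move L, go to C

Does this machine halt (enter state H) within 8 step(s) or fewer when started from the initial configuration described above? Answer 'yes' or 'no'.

Step 1: in state A at pos 0, read 0 -> (A,0)->write 1,move L,goto B. Now: state=B, head=-1, tape[-2..1]=0010 (head:  ^)
Step 2: in state B at pos -1, read 0 -> (B,0)->write 0,move R,goto B. Now: state=B, head=0, tape[-2..1]=0010 (head:   ^)
Step 3: in state B at pos 0, read 1 -> (B,1)->write 1,move R,goto C. Now: state=C, head=1, tape[-2..2]=00100 (head:    ^)
Step 4: in state C at pos 1, read 0 -> (C,0)->write 0,move L,goto H. Now: state=H, head=0, tape[-2..2]=00100 (head:   ^)
State H reached at step 4; 4 <= 8 -> yes

Answer: yes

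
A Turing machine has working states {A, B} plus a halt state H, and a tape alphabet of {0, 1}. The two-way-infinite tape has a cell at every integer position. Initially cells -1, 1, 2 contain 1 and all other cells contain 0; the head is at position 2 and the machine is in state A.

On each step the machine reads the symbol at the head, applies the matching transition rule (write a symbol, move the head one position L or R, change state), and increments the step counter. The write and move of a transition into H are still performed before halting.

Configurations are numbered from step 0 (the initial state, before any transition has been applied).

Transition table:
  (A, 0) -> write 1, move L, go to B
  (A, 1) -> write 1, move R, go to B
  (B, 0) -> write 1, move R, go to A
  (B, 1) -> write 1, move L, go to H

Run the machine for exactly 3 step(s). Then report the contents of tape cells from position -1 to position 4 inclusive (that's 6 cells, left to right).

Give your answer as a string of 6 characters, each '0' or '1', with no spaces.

Answer: 101111

Derivation:
Step 1: in state A at pos 2, read 1 -> (A,1)->write 1,move R,goto B. Now: state=B, head=3, tape[-2..4]=0101100 (head:      ^)
Step 2: in state B at pos 3, read 0 -> (B,0)->write 1,move R,goto A. Now: state=A, head=4, tape[-2..5]=01011100 (head:       ^)
Step 3: in state A at pos 4, read 0 -> (A,0)->write 1,move L,goto B. Now: state=B, head=3, tape[-2..5]=01011110 (head:      ^)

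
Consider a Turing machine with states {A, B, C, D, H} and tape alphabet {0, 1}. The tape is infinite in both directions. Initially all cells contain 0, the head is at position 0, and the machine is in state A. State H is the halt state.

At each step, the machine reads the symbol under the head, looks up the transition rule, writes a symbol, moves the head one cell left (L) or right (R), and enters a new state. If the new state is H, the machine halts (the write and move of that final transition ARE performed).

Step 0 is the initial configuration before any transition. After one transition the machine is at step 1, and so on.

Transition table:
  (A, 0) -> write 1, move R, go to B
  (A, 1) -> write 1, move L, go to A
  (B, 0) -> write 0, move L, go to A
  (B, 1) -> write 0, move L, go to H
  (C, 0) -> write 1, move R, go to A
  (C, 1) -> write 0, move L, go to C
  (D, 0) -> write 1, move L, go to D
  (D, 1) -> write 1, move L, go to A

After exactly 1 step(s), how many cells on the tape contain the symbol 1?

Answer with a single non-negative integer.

Answer: 1

Derivation:
Step 1: in state A at pos 0, read 0 -> (A,0)->write 1,move R,goto B. Now: state=B, head=1, tape[-1..2]=0100 (head:   ^)
Cells containing 1 after step 1: {0} -> 1 cell(s)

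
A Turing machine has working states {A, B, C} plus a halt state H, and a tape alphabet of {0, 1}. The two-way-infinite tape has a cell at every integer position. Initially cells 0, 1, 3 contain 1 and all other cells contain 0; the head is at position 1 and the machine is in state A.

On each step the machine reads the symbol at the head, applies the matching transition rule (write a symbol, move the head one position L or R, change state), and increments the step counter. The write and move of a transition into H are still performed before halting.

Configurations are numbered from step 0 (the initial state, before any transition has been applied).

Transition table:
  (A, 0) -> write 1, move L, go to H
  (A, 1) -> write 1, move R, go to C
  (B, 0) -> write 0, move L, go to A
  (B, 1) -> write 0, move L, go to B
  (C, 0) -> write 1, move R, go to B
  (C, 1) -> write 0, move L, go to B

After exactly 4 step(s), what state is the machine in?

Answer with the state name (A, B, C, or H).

Step 1: in state A at pos 1, read 1 -> (A,1)->write 1,move R,goto C. Now: state=C, head=2, tape[-1..4]=011010 (head:    ^)
Step 2: in state C at pos 2, read 0 -> (C,0)->write 1,move R,goto B. Now: state=B, head=3, tape[-1..4]=011110 (head:     ^)
Step 3: in state B at pos 3, read 1 -> (B,1)->write 0,move L,goto B. Now: state=B, head=2, tape[-1..4]=011100 (head:    ^)
Step 4: in state B at pos 2, read 1 -> (B,1)->write 0,move L,goto B. Now: state=B, head=1, tape[-1..4]=011000 (head:   ^)

Answer: B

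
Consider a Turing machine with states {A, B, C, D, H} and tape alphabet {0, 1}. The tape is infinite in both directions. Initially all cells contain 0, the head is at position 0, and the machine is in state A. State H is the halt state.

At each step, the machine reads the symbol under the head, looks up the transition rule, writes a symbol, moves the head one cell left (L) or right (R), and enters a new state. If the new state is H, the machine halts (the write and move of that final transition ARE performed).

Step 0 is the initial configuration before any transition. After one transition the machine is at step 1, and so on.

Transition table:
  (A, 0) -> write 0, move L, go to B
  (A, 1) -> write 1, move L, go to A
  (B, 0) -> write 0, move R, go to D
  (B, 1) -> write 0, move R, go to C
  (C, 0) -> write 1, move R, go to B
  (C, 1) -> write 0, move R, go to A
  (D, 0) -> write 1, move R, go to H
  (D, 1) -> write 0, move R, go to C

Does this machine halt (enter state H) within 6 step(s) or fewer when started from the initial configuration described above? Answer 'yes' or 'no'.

Step 1: in state A at pos 0, read 0 -> (A,0)->write 0,move L,goto B. Now: state=B, head=-1, tape[-2..1]=0000 (head:  ^)
Step 2: in state B at pos -1, read 0 -> (B,0)->write 0,move R,goto D. Now: state=D, head=0, tape[-2..1]=0000 (head:   ^)
Step 3: in state D at pos 0, read 0 -> (D,0)->write 1,move R,goto H. Now: state=H, head=1, tape[-2..2]=00100 (head:    ^)
State H reached at step 3; 3 <= 6 -> yes

Answer: yes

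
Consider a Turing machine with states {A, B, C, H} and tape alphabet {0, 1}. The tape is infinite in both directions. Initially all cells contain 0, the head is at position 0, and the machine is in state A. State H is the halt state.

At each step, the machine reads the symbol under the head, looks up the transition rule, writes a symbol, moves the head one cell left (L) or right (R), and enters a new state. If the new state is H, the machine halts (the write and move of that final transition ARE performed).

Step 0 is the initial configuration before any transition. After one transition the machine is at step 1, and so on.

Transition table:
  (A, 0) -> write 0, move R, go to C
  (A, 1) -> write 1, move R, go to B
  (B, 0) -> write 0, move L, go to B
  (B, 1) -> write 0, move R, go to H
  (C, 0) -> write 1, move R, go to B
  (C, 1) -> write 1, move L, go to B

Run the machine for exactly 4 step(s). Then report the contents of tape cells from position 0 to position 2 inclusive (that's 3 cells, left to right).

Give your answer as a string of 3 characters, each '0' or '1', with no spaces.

Step 1: in state A at pos 0, read 0 -> (A,0)->write 0,move R,goto C. Now: state=C, head=1, tape[-1..2]=0000 (head:   ^)
Step 2: in state C at pos 1, read 0 -> (C,0)->write 1,move R,goto B. Now: state=B, head=2, tape[-1..3]=00100 (head:    ^)
Step 3: in state B at pos 2, read 0 -> (B,0)->write 0,move L,goto B. Now: state=B, head=1, tape[-1..3]=00100 (head:   ^)
Step 4: in state B at pos 1, read 1 -> (B,1)->write 0,move R,goto H. Now: state=H, head=2, tape[-1..3]=00000 (head:    ^)

Answer: 000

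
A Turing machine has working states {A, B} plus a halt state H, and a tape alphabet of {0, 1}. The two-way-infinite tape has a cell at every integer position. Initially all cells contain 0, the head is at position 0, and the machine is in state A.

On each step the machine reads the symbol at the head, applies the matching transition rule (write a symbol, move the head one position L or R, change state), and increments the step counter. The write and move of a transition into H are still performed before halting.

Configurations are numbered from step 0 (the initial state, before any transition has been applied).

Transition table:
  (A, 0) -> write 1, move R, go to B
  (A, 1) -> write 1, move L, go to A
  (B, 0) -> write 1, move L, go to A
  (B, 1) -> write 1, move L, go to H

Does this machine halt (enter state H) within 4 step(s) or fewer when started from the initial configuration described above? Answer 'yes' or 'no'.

Answer: no

Derivation:
Step 1: in state A at pos 0, read 0 -> (A,0)->write 1,move R,goto B. Now: state=B, head=1, tape[-1..2]=0100 (head:   ^)
Step 2: in state B at pos 1, read 0 -> (B,0)->write 1,move L,goto A. Now: state=A, head=0, tape[-1..2]=0110 (head:  ^)
Step 3: in state A at pos 0, read 1 -> (A,1)->write 1,move L,goto A. Now: state=A, head=-1, tape[-2..2]=00110 (head:  ^)
Step 4: in state A at pos -1, read 0 -> (A,0)->write 1,move R,goto B. Now: state=B, head=0, tape[-2..2]=01110 (head:   ^)
After 4 step(s): state = B (not H) -> not halted within 4 -> no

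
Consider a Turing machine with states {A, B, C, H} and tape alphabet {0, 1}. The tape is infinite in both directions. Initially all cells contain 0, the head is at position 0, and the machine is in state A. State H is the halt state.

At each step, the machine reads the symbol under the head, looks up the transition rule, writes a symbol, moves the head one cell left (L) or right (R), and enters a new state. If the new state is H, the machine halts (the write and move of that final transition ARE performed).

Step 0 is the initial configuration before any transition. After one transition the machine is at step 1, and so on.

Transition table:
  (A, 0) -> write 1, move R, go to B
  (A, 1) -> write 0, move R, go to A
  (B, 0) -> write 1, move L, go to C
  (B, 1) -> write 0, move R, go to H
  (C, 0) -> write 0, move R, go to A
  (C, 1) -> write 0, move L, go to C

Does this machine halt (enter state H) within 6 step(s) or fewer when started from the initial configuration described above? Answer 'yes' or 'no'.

Step 1: in state A at pos 0, read 0 -> (A,0)->write 1,move R,goto B. Now: state=B, head=1, tape[-1..2]=0100 (head:   ^)
Step 2: in state B at pos 1, read 0 -> (B,0)->write 1,move L,goto C. Now: state=C, head=0, tape[-1..2]=0110 (head:  ^)
Step 3: in state C at pos 0, read 1 -> (C,1)->write 0,move L,goto C. Now: state=C, head=-1, tape[-2..2]=00010 (head:  ^)
Step 4: in state C at pos -1, read 0 -> (C,0)->write 0,move R,goto A. Now: state=A, head=0, tape[-2..2]=00010 (head:   ^)
Step 5: in state A at pos 0, read 0 -> (A,0)->write 1,move R,goto B. Now: state=B, head=1, tape[-2..2]=00110 (head:    ^)
Step 6: in state B at pos 1, read 1 -> (B,1)->write 0,move R,goto H. Now: state=H, head=2, tape[-2..3]=001000 (head:     ^)
State H reached at step 6; 6 <= 6 -> yes

Answer: yes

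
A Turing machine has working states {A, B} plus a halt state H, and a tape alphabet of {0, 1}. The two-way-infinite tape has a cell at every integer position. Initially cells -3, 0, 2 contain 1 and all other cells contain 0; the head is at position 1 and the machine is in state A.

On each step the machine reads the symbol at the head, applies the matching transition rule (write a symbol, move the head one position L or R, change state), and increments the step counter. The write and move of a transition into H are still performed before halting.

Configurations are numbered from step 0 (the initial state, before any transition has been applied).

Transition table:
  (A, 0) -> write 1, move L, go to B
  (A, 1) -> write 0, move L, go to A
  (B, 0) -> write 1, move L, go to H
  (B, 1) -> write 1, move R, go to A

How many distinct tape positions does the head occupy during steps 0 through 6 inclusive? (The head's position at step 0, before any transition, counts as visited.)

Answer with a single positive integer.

Step 1: in state A at pos 1, read 0 -> (A,0)->write 1,move L,goto B. Now: state=B, head=0, tape[-4..3]=01001110 (head:     ^)
Step 2: in state B at pos 0, read 1 -> (B,1)->write 1,move R,goto A. Now: state=A, head=1, tape[-4..3]=01001110 (head:      ^)
Step 3: in state A at pos 1, read 1 -> (A,1)->write 0,move L,goto A. Now: state=A, head=0, tape[-4..3]=01001010 (head:     ^)
Step 4: in state A at pos 0, read 1 -> (A,1)->write 0,move L,goto A. Now: state=A, head=-1, tape[-4..3]=01000010 (head:    ^)
Step 5: in state A at pos -1, read 0 -> (A,0)->write 1,move L,goto B. Now: state=B, head=-2, tape[-4..3]=01010010 (head:   ^)
Step 6: in state B at pos -2, read 0 -> (B,0)->write 1,move L,goto H. Now: state=H, head=-3, tape[-4..3]=01110010 (head:  ^)
Head positions at steps 0..6: starting at 1, distinct positions visited = {-3, -2, -1, 0, 1} -> 5 position(s)

Answer: 5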